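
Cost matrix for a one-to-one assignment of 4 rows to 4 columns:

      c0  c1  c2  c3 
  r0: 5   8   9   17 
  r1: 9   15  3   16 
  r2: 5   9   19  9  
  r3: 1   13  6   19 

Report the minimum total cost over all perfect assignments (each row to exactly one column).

optimal assignment: row0→col1 (cost 8), row1→col2 (cost 3), row2→col3 (cost 9), row3→col0 (cost 1)
total = 8 + 3 + 9 + 1 = 21

Minimum assignment cost: 21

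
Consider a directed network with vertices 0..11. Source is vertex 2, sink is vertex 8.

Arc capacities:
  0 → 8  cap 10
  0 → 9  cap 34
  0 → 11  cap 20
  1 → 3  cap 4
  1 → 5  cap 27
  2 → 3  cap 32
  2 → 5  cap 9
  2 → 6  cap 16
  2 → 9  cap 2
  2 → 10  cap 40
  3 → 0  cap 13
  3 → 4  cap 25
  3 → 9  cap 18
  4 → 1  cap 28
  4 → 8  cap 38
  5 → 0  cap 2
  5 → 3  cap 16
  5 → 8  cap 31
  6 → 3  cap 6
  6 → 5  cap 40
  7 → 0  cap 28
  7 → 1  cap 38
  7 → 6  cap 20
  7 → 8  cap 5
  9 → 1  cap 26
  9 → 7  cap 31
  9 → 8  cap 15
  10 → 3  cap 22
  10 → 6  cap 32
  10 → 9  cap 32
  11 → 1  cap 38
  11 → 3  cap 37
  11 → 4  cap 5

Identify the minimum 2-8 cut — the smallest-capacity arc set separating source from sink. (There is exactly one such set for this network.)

Min-cut arcs: {(0,8), (3,4), (5,8), (7,8), (9,8), (11,4)} (total capacity 91)

augment #1: 2→5→8 push 9
augment #2: 2→9→8 push 2
augment #3: 2→3→0→8 push 10
augment #4: 2→3→4→8 push 22
augment #5: 2→6→5→8 push 16
augment #6: 2→10→9→8 push 13
augment #7: 2→10→3→4→8 push 3
augment #8: 2→10→6→5→8 push 6
augment #9: 2→10→9→7→8 push 5
augment #10: 2→10→3→0→11→4→8 push 3
augment #11: 2→10→6→5→0→11→4→8 push 2
max flow = 91; residual-reachable set from 2 gives S-side
cut edges (S→T): {(0,8), (3,4), (5,8), (7,8), (9,8), (11,4)} total cap 91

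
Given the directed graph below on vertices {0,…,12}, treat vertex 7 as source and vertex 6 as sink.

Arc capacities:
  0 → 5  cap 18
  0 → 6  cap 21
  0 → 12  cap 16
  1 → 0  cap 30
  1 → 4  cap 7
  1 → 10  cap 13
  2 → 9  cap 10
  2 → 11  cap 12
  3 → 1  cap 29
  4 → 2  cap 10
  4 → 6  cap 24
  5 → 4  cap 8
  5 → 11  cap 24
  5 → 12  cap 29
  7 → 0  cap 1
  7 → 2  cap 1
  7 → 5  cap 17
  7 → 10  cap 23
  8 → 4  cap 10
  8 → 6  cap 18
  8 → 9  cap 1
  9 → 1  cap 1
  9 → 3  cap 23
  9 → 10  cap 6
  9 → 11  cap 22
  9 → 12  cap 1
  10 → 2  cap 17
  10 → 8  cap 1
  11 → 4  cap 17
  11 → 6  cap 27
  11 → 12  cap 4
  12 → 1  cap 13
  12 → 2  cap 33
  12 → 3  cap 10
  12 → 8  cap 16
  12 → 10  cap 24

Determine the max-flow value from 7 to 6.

augment #1: 7→0→6 bottleneck 1, total now 1
augment #2: 7→2→11→6 bottleneck 1, total now 2
augment #3: 7→5→4→6 bottleneck 8, total now 10
augment #4: 7→5→11→6 bottleneck 9, total now 19
augment #5: 7→10→8→6 bottleneck 1, total now 20
augment #6: 7→10→2→11→6 bottleneck 11, total now 31
augment #7: 7→10→2→9→11→6 bottleneck 6, total now 37

Maximum flow value: 37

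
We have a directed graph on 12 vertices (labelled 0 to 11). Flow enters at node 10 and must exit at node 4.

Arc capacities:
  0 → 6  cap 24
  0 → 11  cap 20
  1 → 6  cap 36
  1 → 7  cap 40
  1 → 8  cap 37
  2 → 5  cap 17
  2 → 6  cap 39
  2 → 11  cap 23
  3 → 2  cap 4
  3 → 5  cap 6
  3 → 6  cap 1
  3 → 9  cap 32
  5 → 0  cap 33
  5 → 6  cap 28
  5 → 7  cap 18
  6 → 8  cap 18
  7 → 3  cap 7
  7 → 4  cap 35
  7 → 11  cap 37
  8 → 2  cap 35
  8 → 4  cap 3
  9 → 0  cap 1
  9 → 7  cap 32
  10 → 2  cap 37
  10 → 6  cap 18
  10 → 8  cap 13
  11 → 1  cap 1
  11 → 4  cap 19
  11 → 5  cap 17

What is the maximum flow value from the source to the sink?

Maximum flow value: 41

augment #1: 10→8→4 bottleneck 3, total now 3
augment #2: 10→2→11→4 bottleneck 19, total now 22
augment #3: 10→2→5→7→4 bottleneck 17, total now 39
augment #4: 10→2→11→1→7→4 bottleneck 1, total now 40
augment #5: 10→8→2→11→5→7→4 bottleneck 1, total now 41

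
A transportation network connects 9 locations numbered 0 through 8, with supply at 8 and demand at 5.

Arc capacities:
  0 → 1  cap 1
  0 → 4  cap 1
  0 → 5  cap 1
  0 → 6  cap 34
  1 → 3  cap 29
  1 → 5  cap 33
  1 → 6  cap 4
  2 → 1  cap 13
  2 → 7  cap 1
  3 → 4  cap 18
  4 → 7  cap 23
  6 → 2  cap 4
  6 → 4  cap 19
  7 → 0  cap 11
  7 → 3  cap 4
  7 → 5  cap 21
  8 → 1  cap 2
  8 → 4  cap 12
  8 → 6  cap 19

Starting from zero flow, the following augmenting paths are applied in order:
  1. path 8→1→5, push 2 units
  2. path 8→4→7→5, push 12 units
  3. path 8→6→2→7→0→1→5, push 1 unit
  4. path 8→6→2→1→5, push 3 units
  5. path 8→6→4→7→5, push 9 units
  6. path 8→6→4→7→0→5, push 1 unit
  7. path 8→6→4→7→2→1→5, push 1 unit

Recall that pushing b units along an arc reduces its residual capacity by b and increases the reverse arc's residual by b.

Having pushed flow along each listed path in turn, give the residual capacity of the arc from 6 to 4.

Residual capacity of (6,4): 8

after path 1 (8→1→5, push 2): res(6,4)=19
after path 2 (8→4→7→5, push 12): res(6,4)=19
after path 3 (8→6→2→7→0→1→5, push 1): res(6,4)=19
after path 4 (8→6→2→1→5, push 3): res(6,4)=19
after path 5 (8→6→4→7→5, push 9): res(6,4)=10
after path 6 (8→6→4→7→0→5, push 1): res(6,4)=9
after path 7 (8→6→4→7→2→1→5, push 1): res(6,4)=8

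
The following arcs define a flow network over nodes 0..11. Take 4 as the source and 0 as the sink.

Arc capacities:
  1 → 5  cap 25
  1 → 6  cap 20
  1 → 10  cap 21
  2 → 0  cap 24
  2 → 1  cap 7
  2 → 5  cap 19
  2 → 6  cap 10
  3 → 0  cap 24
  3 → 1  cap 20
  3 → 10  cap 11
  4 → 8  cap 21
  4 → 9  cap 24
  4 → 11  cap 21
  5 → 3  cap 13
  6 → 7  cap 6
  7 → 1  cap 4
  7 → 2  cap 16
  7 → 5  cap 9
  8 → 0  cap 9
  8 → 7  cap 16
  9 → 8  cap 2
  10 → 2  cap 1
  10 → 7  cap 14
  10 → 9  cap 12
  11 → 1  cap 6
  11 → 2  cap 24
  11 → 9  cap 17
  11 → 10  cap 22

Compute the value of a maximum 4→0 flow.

augment #1: 4→8→0 bottleneck 9, total now 9
augment #2: 4→11→2→0 bottleneck 21, total now 30
augment #3: 4→8→7→2→0 bottleneck 3, total now 33
augment #4: 4→8→7→5→3→0 bottleneck 9, total now 42
augment #5: 4→9→8→7→1→5→3→0 bottleneck 2, total now 44

Maximum flow value: 44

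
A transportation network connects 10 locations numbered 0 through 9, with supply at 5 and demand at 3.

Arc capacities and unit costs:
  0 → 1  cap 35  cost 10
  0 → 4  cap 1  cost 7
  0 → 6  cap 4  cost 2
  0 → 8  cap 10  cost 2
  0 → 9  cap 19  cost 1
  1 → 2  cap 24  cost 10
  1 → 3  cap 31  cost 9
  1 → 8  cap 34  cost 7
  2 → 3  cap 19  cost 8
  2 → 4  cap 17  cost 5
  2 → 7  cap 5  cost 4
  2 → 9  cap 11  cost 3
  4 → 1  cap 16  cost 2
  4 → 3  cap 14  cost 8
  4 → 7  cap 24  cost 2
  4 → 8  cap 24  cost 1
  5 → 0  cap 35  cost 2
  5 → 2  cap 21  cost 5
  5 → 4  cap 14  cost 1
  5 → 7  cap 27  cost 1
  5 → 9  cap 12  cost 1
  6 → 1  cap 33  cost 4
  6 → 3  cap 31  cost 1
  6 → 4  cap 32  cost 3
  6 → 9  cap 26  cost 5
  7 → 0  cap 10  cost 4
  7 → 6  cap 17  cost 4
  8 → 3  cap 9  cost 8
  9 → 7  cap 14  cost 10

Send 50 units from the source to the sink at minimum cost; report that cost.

shortest-cost path #1: 5→0→6→3 push 4 @ unit cost 5 (adds 20)
shortest-cost path #2: 5→7→6→3 push 17 @ unit cost 6 (adds 102)
shortest-cost path #3: 5→4→3 push 14 @ unit cost 9 (adds 126)
shortest-cost path #4: 5→0→8→3 push 9 @ unit cost 12 (adds 108)
shortest-cost path #5: 5→2→3 push 6 @ unit cost 13 (adds 78)
total cost = 434

Minimum cost for 50 units: 434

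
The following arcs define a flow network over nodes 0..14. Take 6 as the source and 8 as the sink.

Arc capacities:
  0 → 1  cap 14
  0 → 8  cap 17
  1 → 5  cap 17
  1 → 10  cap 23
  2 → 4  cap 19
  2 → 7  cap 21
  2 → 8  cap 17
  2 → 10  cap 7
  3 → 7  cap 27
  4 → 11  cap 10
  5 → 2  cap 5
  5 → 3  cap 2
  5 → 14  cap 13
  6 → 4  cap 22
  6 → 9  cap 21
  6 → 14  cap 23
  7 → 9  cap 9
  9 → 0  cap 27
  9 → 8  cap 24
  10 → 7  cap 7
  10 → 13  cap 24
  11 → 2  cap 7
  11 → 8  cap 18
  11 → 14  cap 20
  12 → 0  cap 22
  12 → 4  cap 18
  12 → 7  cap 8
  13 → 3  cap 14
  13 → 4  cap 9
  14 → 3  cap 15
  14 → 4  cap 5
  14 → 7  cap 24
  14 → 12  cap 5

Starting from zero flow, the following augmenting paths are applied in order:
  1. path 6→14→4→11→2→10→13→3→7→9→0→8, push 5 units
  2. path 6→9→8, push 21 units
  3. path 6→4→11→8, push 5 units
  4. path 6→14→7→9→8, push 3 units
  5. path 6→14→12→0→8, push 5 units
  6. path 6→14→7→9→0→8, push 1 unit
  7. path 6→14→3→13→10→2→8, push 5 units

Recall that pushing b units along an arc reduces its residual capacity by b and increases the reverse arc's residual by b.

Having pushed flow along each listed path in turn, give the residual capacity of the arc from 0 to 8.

Residual capacity of (0,8): 6

after path 1 (6→14→4→11→2→10→13→3→7→9→0→8, push 5): res(0,8)=12
after path 2 (6→9→8, push 21): res(0,8)=12
after path 3 (6→4→11→8, push 5): res(0,8)=12
after path 4 (6→14→7→9→8, push 3): res(0,8)=12
after path 5 (6→14→12→0→8, push 5): res(0,8)=7
after path 6 (6→14→7→9→0→8, push 1): res(0,8)=6
after path 7 (6→14→3→13→10→2→8, push 5): res(0,8)=6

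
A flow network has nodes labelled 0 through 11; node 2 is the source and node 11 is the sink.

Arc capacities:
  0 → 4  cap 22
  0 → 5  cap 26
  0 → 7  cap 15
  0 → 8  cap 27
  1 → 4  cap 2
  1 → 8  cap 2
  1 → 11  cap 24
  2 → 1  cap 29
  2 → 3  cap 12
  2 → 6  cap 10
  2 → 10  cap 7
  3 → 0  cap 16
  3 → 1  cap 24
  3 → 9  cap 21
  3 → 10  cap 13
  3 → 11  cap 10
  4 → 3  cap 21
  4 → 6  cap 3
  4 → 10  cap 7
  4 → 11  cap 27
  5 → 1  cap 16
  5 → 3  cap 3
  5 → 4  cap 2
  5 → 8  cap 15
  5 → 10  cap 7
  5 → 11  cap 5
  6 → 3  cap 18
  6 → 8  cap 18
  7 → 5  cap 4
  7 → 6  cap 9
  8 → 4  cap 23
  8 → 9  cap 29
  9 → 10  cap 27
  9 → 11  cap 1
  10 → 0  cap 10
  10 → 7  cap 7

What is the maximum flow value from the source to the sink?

Maximum flow value: 57

augment #1: 2→1→11 bottleneck 24, total now 24
augment #2: 2→3→11 bottleneck 10, total now 34
augment #3: 2→1→4→11 bottleneck 2, total now 36
augment #4: 2→3→9→11 bottleneck 1, total now 37
augment #5: 2→1→8→4→11 bottleneck 2, total now 39
augment #6: 2→3→0→4→11 bottleneck 1, total now 40
augment #7: 2→6→8→4→11 bottleneck 10, total now 50
augment #8: 2→10→0→4→11 bottleneck 7, total now 57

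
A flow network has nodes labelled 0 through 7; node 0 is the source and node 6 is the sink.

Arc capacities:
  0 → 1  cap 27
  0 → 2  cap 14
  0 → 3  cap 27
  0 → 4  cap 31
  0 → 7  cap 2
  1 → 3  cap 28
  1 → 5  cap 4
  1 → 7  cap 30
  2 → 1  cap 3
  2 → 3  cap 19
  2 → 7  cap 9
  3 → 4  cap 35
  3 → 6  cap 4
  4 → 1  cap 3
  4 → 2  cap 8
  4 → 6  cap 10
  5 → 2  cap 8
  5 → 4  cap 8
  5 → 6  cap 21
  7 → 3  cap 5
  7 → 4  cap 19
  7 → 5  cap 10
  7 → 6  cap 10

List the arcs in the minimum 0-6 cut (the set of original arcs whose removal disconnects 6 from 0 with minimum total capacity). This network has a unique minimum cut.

augment #1: 0→3→6 push 4
augment #2: 0→4→6 push 10
augment #3: 0→7→6 push 2
augment #4: 0→1→5→6 push 4
augment #5: 0→1→7→6 push 8
augment #6: 0→1→7→5→6 push 10
max flow = 38; residual-reachable set from 0 gives S-side
cut edges (S→T): {(1,5), (3,6), (4,6), (7,5), (7,6)} total cap 38

Min-cut arcs: {(1,5), (3,6), (4,6), (7,5), (7,6)} (total capacity 38)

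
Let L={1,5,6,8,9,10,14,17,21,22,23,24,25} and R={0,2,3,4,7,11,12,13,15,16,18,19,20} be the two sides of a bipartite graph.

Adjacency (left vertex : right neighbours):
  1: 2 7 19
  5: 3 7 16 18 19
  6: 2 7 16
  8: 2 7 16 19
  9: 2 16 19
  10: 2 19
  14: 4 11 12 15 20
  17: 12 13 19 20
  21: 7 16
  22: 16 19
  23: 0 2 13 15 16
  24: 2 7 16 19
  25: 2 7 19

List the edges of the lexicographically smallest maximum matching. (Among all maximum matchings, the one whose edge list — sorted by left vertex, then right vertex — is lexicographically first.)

Lex-smallest maximum matching: {(1,2), (5,3), (6,7), (8,16), (9,19), (14,4), (17,12), (23,0)}

|M| = 8 (so the lex-smallest maximum matching has 8 edges)
process left vertices in ascending order; for each, take the smallest-labelled available neighbour that still permits 8 edges overall, or leave it unmatched if none does
lex-smallest matching: {1-2, 5-3, 6-7, 8-16, 9-19, 14-4, 17-12, 23-0}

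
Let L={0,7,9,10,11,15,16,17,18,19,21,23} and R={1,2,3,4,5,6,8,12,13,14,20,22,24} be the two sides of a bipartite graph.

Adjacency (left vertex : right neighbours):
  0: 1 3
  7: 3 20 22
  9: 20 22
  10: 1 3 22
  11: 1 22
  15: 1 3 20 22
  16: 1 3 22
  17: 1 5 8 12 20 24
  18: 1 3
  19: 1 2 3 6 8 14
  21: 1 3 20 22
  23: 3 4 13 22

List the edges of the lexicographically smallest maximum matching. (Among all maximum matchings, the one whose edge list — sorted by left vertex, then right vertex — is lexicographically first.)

Lex-smallest maximum matching: {(0,1), (7,3), (9,20), (10,22), (17,5), (19,2), (23,4)}

|M| = 7 (so the lex-smallest maximum matching has 7 edges)
process left vertices in ascending order; for each, take the smallest-labelled available neighbour that still permits 7 edges overall, or leave it unmatched if none does
lex-smallest matching: {0-1, 7-3, 9-20, 10-22, 17-5, 19-2, 23-4}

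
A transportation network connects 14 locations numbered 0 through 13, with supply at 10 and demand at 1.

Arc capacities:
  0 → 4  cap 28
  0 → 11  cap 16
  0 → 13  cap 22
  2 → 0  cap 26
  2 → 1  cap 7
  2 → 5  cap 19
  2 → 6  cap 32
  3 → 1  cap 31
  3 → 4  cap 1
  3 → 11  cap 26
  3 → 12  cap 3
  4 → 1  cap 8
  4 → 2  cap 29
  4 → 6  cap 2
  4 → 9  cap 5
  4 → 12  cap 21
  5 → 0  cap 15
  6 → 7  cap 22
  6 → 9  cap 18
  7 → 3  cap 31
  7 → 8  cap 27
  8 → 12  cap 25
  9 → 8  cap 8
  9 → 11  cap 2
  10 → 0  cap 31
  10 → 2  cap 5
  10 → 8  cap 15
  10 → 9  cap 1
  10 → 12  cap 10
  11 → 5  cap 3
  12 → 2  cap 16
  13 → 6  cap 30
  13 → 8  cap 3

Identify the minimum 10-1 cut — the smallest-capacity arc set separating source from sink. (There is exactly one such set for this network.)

Min-cut arcs: {(2,1), (4,1), (6,7)} (total capacity 37)

augment #1: 10→2→1 push 5
augment #2: 10→0→4→1 push 8
augment #3: 10→12→2→1 push 2
augment #4: 10→0→4→6→7→3→1 push 2
augment #5: 10→0→13→6→7→3→1 push 20
max flow = 37; residual-reachable set from 10 gives S-side
cut edges (S→T): {(2,1), (4,1), (6,7)} total cap 37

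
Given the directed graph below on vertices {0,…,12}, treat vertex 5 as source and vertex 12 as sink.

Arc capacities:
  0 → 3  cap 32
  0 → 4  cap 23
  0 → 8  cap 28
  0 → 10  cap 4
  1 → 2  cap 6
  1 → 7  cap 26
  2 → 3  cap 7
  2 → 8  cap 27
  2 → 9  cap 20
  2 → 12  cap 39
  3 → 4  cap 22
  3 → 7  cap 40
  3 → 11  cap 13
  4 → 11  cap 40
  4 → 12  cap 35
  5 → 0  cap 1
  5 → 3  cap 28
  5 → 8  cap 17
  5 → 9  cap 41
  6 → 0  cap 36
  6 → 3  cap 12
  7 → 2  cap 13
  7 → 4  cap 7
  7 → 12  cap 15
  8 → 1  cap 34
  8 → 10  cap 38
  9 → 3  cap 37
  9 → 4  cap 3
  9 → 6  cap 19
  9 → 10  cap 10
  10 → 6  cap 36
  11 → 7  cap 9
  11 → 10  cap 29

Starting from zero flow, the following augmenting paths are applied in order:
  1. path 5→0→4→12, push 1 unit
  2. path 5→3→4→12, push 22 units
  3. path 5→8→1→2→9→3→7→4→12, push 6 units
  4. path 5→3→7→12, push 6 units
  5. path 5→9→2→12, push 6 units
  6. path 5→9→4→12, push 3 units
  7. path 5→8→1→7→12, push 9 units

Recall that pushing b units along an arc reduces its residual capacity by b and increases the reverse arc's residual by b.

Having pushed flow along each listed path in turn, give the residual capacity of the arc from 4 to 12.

Residual capacity of (4,12): 3

after path 1 (5→0→4→12, push 1): res(4,12)=34
after path 2 (5→3→4→12, push 22): res(4,12)=12
after path 3 (5→8→1→2→9→3→7→4→12, push 6): res(4,12)=6
after path 4 (5→3→7→12, push 6): res(4,12)=6
after path 5 (5→9→2→12, push 6): res(4,12)=6
after path 6 (5→9→4→12, push 3): res(4,12)=3
after path 7 (5→8→1→7→12, push 9): res(4,12)=3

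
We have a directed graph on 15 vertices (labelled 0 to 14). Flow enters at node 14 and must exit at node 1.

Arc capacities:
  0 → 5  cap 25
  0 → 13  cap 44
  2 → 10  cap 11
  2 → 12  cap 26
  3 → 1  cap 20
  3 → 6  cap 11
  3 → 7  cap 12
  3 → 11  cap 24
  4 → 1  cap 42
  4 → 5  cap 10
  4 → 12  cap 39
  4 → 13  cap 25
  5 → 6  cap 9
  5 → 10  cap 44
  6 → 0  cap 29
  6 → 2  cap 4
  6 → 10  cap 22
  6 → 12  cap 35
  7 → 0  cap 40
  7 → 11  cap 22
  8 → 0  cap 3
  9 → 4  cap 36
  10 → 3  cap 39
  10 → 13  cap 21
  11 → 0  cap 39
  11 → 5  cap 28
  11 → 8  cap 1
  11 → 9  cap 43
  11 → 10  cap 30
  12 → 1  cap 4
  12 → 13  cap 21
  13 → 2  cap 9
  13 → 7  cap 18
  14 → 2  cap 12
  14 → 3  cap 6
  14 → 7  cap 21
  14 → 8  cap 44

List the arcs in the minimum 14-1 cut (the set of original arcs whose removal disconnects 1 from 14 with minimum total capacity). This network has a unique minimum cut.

augment #1: 14→3→1 push 6
augment #2: 14→2→12→1 push 4
augment #3: 14→2→10→3→1 push 8
augment #4: 14→7→11→9→4→1 push 21
augment #5: 14→8→0→5→10→3→1 push 3
max flow = 42; residual-reachable set from 14 gives S-side
cut edges (S→T): {(8,0), (14,2), (14,3), (14,7)} total cap 42

Min-cut arcs: {(8,0), (14,2), (14,3), (14,7)} (total capacity 42)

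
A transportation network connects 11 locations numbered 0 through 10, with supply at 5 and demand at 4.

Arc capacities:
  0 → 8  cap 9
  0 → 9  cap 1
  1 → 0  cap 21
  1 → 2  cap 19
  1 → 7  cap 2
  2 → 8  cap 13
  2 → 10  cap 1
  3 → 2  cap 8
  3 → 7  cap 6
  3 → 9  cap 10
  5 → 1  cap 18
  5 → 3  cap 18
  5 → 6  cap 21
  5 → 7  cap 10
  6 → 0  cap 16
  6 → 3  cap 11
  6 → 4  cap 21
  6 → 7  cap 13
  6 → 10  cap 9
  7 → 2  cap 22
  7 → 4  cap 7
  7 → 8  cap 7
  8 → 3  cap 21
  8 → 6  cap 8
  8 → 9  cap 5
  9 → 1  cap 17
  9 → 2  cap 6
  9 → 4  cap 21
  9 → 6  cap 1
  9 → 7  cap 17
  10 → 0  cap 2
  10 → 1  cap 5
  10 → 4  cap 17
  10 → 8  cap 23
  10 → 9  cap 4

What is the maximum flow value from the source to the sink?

augment #1: 5→6→4 bottleneck 21, total now 21
augment #2: 5→7→4 bottleneck 7, total now 28
augment #3: 5→3→9→4 bottleneck 10, total now 38
augment #4: 5→1→0→9→4 bottleneck 1, total now 39
augment #5: 5→1→2→10→4 bottleneck 1, total now 40
augment #6: 5→7→8→9→4 bottleneck 3, total now 43
augment #7: 5→1→0→8→9→4 bottleneck 2, total now 45
augment #8: 5→1→0→8→6→10→4 bottleneck 7, total now 52
augment #9: 5→1→2→8→6→10→4 bottleneck 1, total now 53

Maximum flow value: 53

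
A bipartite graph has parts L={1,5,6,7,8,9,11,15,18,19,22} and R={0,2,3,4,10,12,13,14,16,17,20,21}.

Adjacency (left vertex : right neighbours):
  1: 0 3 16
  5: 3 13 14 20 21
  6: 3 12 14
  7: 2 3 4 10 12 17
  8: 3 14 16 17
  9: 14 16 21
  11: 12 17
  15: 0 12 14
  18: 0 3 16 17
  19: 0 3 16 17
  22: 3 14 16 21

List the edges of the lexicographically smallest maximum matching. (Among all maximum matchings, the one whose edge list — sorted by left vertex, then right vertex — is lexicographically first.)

|M| = 9 (so the lex-smallest maximum matching has 9 edges)
process left vertices in ascending order; for each, take the smallest-labelled available neighbour that still permits 9 edges overall, or leave it unmatched if none does
lex-smallest matching: {1-0, 5-13, 6-3, 7-2, 8-14, 9-16, 11-12, 18-17, 22-21}

Lex-smallest maximum matching: {(1,0), (5,13), (6,3), (7,2), (8,14), (9,16), (11,12), (18,17), (22,21)}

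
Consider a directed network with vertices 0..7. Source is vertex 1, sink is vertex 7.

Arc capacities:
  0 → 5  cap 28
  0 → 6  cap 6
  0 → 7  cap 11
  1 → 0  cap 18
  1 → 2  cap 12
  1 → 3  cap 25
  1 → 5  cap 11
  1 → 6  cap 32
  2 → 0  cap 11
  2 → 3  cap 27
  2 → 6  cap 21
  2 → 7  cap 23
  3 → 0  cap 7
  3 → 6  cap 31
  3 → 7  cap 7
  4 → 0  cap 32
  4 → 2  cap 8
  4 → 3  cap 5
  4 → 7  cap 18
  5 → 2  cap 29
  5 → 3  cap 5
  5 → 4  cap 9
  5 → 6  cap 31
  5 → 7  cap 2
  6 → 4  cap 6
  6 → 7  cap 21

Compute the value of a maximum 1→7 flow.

augment #1: 1→0→7 bottleneck 11, total now 11
augment #2: 1→2→7 bottleneck 12, total now 23
augment #3: 1→3→7 bottleneck 7, total now 30
augment #4: 1→5→7 bottleneck 2, total now 32
augment #5: 1→6→7 bottleneck 21, total now 53
augment #6: 1→5→2→7 bottleneck 9, total now 62
augment #7: 1→6→4→7 bottleneck 6, total now 68
augment #8: 1→0→5→2→7 bottleneck 2, total now 70
augment #9: 1→0→5→4→7 bottleneck 5, total now 75
augment #10: 1→3→0→5→4→7 bottleneck 4, total now 79

Maximum flow value: 79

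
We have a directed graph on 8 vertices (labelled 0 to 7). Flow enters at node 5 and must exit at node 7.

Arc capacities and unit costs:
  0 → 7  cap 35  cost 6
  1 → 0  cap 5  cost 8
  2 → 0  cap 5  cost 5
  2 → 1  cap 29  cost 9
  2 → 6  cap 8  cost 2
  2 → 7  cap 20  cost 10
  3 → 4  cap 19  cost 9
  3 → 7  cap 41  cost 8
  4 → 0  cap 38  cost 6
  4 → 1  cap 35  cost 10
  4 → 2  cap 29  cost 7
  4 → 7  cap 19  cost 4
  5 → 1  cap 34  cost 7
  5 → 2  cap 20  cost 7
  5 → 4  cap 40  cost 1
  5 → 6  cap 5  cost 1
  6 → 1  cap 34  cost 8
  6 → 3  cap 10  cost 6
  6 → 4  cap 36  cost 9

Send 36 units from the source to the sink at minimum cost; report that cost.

shortest-cost path #1: 5→4→7 push 19 @ unit cost 5 (adds 95)
shortest-cost path #2: 5→4→0→7 push 17 @ unit cost 13 (adds 221)
total cost = 316

Minimum cost for 36 units: 316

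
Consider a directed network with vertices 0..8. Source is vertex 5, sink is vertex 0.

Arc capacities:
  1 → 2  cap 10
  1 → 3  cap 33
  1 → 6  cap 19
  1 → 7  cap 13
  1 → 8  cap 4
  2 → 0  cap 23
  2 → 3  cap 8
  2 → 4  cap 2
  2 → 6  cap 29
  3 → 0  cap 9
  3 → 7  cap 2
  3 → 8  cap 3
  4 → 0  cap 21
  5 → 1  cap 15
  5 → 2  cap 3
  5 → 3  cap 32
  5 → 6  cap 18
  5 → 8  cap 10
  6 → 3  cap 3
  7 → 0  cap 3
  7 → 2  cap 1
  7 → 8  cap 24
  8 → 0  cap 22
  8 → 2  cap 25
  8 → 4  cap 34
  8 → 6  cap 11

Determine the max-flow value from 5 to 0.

Maximum flow value: 42

augment #1: 5→2→0 bottleneck 3, total now 3
augment #2: 5→3→0 bottleneck 9, total now 12
augment #3: 5→8→0 bottleneck 10, total now 22
augment #4: 5→1→2→0 bottleneck 10, total now 32
augment #5: 5→1→7→0 bottleneck 3, total now 35
augment #6: 5→1→8→0 bottleneck 2, total now 37
augment #7: 5→3→8→0 bottleneck 3, total now 40
augment #8: 5→3→7→2→0 bottleneck 1, total now 41
augment #9: 5→3→7→8→0 bottleneck 1, total now 42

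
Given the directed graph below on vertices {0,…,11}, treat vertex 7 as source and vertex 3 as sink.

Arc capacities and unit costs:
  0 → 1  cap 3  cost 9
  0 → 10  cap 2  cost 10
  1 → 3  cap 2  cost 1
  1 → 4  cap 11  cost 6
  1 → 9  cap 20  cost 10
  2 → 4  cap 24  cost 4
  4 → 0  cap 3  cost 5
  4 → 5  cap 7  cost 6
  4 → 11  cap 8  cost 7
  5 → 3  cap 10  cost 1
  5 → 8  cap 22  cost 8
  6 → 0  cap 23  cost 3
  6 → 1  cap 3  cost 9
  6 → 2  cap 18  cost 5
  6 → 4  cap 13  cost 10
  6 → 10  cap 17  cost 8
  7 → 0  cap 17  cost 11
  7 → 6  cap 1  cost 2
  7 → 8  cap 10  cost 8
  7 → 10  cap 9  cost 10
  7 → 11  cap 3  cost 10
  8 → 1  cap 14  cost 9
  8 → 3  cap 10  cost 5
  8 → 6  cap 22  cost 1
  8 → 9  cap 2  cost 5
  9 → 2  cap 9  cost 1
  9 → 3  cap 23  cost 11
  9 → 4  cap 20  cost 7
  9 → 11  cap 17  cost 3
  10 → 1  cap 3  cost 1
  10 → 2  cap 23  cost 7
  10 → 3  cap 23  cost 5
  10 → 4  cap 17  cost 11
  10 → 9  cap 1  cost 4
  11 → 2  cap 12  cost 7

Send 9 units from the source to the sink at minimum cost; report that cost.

shortest-cost path #1: 7→10→1→3 push 2 @ unit cost 12 (adds 24)
shortest-cost path #2: 7→8→3 push 7 @ unit cost 13 (adds 91)
total cost = 115

Minimum cost for 9 units: 115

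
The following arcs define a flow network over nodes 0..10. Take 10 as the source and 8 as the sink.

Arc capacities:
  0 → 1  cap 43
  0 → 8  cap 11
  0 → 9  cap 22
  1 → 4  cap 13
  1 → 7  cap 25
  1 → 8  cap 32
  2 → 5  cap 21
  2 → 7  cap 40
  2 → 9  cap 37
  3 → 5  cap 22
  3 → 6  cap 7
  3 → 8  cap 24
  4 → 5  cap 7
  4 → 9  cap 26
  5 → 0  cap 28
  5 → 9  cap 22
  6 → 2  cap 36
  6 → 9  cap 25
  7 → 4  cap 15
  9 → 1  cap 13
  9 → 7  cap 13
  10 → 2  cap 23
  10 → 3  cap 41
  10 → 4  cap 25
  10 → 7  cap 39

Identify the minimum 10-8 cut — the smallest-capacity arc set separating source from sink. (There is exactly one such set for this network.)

augment #1: 10→3→8 push 24
augment #2: 10→2→5→0→8 push 11
augment #3: 10→2→9→1→8 push 12
augment #4: 10→4→9→1→8 push 1
augment #5: 10→3→5→0→1→8 push 17
max flow = 65; residual-reachable set from 10 gives S-side
cut edges (S→T): {(3,8), (5,0), (9,1)} total cap 65

Min-cut arcs: {(3,8), (5,0), (9,1)} (total capacity 65)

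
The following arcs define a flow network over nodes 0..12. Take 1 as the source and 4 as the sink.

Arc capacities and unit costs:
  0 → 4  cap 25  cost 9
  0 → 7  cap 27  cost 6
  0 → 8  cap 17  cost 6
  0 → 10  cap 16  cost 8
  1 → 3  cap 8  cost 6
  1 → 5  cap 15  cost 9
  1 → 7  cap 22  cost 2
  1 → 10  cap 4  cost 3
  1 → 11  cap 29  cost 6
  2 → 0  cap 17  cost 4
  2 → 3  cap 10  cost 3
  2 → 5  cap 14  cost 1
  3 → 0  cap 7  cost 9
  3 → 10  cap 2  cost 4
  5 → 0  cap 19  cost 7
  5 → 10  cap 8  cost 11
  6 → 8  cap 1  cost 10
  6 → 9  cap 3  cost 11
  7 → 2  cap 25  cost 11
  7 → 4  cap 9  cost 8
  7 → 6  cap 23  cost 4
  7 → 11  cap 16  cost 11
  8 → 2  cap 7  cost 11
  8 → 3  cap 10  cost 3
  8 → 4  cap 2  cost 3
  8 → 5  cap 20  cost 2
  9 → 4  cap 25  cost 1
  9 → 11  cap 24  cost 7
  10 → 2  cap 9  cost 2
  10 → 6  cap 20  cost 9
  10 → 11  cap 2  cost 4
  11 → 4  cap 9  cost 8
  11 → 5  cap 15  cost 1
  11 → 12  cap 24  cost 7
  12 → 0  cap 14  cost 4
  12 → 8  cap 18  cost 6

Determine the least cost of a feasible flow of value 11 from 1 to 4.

shortest-cost path #1: 1→7→4 push 9 @ unit cost 10 (adds 90)
shortest-cost path #2: 1→11→4 push 2 @ unit cost 14 (adds 28)
total cost = 118

Minimum cost for 11 units: 118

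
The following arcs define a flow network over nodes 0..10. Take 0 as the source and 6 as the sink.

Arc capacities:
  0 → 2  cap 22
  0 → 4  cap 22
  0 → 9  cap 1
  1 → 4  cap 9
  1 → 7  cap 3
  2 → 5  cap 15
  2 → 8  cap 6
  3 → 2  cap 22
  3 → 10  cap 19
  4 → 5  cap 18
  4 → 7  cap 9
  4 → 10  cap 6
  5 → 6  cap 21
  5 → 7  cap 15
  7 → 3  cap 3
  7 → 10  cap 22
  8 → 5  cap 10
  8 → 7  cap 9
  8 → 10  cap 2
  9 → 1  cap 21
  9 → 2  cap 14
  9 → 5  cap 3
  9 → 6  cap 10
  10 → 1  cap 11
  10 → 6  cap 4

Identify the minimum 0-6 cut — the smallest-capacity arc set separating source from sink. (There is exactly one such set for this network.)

augment #1: 0→9→6 push 1
augment #2: 0→2→5→6 push 15
augment #3: 0→4→5→6 push 6
augment #4: 0→4→10→6 push 4
max flow = 26; residual-reachable set from 0 gives S-side
cut edges (S→T): {(0,9), (5,6), (10,6)} total cap 26

Min-cut arcs: {(0,9), (5,6), (10,6)} (total capacity 26)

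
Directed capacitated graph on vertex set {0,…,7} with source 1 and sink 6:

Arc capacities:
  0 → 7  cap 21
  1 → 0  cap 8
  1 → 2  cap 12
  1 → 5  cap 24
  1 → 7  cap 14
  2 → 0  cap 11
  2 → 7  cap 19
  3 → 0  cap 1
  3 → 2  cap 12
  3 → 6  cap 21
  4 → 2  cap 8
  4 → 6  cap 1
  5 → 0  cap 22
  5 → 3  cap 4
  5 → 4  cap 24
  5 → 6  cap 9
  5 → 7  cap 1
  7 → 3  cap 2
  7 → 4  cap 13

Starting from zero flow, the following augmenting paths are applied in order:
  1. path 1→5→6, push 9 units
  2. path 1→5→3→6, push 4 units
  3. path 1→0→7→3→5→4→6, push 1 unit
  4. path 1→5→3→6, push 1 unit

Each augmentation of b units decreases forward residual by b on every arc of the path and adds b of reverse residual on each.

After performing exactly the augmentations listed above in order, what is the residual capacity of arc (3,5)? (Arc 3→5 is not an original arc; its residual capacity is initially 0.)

Residual capacity of (3,5): 4

after path 1 (1→5→6, push 9): res(3,5)=0
after path 2 (1→5→3→6, push 4): res(3,5)=4
after path 3 (1→0→7→3→5→4→6, push 1): res(3,5)=3
after path 4 (1→5→3→6, push 1): res(3,5)=4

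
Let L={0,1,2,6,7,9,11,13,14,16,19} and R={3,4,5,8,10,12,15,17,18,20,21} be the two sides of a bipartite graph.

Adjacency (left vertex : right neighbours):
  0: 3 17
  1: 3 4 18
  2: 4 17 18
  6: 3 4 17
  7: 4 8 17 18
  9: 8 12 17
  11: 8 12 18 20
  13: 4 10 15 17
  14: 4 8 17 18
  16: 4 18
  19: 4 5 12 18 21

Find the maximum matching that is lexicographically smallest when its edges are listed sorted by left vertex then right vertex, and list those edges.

|M| = 9 (so the lex-smallest maximum matching has 9 edges)
process left vertices in ascending order; for each, take the smallest-labelled available neighbour that still permits 9 edges overall, or leave it unmatched if none does
lex-smallest matching: {0-3, 1-4, 2-17, 7-8, 9-12, 11-20, 13-10, 14-18, 19-5}

Lex-smallest maximum matching: {(0,3), (1,4), (2,17), (7,8), (9,12), (11,20), (13,10), (14,18), (19,5)}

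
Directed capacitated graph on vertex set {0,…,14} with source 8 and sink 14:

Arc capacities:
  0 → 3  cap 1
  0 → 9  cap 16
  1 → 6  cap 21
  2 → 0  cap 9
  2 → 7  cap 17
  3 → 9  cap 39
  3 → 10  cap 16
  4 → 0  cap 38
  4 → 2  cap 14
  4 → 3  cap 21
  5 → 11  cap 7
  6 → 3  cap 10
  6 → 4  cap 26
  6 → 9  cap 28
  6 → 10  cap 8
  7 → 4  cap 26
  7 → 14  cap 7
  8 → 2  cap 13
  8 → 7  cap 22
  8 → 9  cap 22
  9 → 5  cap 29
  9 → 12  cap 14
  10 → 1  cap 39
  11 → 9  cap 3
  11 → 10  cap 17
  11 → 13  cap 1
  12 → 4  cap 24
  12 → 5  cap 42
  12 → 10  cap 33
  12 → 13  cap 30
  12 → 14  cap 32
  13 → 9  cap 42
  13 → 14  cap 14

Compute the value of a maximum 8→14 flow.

Maximum flow value: 22

augment #1: 8→7→14 bottleneck 7, total now 7
augment #2: 8→9→12→14 bottleneck 14, total now 21
augment #3: 8→9→5→11→13→14 bottleneck 1, total now 22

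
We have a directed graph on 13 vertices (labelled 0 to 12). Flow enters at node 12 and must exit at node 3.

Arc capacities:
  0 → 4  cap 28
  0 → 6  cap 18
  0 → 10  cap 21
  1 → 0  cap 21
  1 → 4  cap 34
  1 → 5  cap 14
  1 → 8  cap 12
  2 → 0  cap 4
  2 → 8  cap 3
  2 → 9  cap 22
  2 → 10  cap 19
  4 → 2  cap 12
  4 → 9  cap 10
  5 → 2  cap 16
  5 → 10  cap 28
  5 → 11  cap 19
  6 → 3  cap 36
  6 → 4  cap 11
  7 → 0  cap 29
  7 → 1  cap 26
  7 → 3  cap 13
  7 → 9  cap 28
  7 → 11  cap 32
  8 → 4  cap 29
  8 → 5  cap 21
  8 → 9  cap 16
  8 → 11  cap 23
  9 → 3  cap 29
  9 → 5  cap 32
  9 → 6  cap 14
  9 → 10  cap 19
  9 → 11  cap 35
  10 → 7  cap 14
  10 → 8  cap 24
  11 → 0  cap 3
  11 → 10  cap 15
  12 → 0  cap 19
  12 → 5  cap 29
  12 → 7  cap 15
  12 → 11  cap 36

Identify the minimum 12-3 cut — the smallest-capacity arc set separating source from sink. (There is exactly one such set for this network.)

augment #1: 12→7→3 push 13
augment #2: 12→0→6→3 push 18
augment #3: 12→7→9→3 push 2
augment #4: 12→0→4→9→3 push 1
augment #5: 12→5→2→9→3 push 16
augment #6: 12→5→10→7→9→3 push 10
augment #7: 12→5→10→7→9→6→3 push 3
augment #8: 12→11→0→4→9→6→3 push 3
augment #9: 12→11→10→7→9→6→3 push 1
augment #10: 12→11→10→8→9→6→3 push 7
max flow = 74; residual-reachable set from 12 gives S-side
cut edges (S→T): {(0,6), (7,3), (9,3), (9,6)} total cap 74

Min-cut arcs: {(0,6), (7,3), (9,3), (9,6)} (total capacity 74)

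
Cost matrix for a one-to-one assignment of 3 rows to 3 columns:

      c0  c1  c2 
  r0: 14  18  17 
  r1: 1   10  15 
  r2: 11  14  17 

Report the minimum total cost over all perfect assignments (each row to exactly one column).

optimal assignment: row0→col2 (cost 17), row1→col0 (cost 1), row2→col1 (cost 14)
total = 17 + 1 + 14 = 32

Minimum assignment cost: 32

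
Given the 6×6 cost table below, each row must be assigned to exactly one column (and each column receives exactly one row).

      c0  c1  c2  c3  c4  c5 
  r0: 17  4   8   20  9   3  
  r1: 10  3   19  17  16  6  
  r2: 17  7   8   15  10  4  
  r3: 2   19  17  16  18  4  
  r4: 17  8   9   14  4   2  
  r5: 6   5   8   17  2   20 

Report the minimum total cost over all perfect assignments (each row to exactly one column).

Minimum assignment cost: 32

one of 2 optimal assignments: row0→col2 (cost 8), row1→col1 (cost 3), row2→col3 (cost 15), row3→col0 (cost 2), row4→col5 (cost 2), row5→col4 (cost 2)
total = 8 + 3 + 15 + 2 + 2 + 2 = 32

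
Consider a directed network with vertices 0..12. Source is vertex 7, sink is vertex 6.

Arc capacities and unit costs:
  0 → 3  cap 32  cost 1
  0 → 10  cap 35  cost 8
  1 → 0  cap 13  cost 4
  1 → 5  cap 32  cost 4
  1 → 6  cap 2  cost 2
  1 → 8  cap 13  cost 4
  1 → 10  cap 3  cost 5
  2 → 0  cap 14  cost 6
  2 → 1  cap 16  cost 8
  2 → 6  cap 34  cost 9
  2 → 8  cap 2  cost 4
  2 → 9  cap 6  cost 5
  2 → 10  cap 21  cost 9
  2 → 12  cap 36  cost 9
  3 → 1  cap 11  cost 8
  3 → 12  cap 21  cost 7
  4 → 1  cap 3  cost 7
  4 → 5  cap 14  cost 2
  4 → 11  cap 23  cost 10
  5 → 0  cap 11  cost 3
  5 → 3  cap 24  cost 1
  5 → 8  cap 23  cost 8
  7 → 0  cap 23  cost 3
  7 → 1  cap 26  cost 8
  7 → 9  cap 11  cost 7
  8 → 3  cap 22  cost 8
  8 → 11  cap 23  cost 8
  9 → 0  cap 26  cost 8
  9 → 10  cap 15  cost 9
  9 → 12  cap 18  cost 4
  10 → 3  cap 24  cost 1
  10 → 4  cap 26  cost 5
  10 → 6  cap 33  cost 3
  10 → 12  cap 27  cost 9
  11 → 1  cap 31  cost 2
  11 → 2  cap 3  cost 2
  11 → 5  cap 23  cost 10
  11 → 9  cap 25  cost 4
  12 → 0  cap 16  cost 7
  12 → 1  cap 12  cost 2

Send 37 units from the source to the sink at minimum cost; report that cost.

shortest-cost path #1: 7→1→6 push 2 @ unit cost 10 (adds 20)
shortest-cost path #2: 7→0→10→6 push 23 @ unit cost 14 (adds 322)
shortest-cost path #3: 7→1→10→6 push 3 @ unit cost 16 (adds 48)
shortest-cost path #4: 7→9→10→6 push 7 @ unit cost 19 (adds 133)
shortest-cost path #5: 7→1→8→11→2→6 push 2 @ unit cost 31 (adds 62)
total cost = 585

Minimum cost for 37 units: 585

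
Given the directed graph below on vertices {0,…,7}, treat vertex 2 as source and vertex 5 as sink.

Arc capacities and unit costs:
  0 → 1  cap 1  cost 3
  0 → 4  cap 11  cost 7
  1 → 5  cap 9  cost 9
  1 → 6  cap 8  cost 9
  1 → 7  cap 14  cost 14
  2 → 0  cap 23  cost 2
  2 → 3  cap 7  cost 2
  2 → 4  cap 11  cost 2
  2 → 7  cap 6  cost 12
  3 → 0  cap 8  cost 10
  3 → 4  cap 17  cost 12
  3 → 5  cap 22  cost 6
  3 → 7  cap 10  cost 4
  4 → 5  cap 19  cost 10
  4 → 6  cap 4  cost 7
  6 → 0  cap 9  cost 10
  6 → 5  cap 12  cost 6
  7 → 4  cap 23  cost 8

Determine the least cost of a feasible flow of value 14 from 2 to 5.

shortest-cost path #1: 2→3→5 push 7 @ unit cost 8 (adds 56)
shortest-cost path #2: 2→4→5 push 7 @ unit cost 12 (adds 84)
total cost = 140

Minimum cost for 14 units: 140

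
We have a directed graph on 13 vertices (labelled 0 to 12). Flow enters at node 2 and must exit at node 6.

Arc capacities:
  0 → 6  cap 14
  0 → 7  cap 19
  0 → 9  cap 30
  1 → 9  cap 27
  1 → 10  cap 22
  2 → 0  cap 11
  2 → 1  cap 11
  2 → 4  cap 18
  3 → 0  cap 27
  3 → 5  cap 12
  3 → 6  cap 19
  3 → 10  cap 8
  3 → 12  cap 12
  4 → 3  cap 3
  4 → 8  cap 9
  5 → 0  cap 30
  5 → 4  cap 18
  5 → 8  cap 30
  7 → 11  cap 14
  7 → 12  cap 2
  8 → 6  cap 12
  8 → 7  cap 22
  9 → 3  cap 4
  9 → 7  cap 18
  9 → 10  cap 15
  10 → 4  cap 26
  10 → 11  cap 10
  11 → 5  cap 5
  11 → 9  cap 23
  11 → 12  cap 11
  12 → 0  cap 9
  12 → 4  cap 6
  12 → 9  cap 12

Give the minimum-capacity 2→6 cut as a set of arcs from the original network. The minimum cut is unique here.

Min-cut arcs: {(0,6), (4,3), (8,6), (9,3)} (total capacity 33)

augment #1: 2→0→6 push 11
augment #2: 2→4→3→6 push 3
augment #3: 2→4→8→6 push 9
augment #4: 2→1→9→3→6 push 4
augment #5: 2→1→9→7→12→0→6 push 2
augment #6: 2→1→10→11→5→0→6 push 1
augment #7: 2→1→10→11→5→8→6 push 3
max flow = 33; residual-reachable set from 2 gives S-side
cut edges (S→T): {(0,6), (4,3), (8,6), (9,3)} total cap 33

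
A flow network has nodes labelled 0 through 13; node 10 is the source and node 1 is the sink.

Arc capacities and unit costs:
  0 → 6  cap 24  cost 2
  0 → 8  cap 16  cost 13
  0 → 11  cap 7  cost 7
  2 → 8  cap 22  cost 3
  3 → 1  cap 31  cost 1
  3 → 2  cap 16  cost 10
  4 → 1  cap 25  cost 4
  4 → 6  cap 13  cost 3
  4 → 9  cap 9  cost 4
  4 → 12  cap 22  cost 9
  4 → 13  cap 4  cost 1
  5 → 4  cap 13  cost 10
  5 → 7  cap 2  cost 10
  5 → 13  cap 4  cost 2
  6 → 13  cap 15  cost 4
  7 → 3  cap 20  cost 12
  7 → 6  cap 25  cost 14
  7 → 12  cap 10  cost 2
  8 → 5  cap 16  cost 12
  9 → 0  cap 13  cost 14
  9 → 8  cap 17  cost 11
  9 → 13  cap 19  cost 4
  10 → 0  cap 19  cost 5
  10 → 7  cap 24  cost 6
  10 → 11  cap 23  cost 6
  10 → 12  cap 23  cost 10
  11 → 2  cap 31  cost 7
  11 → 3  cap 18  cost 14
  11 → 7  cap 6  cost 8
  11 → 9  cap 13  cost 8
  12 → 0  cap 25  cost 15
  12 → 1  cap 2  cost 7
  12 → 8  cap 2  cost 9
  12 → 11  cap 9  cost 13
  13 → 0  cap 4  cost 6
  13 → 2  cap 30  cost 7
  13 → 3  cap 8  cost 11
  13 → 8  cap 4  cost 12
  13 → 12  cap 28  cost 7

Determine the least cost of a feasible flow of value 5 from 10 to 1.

shortest-cost path #1: 10→7→12→1 push 2 @ unit cost 15 (adds 30)
shortest-cost path #2: 10→7→3→1 push 3 @ unit cost 19 (adds 57)
total cost = 87

Minimum cost for 5 units: 87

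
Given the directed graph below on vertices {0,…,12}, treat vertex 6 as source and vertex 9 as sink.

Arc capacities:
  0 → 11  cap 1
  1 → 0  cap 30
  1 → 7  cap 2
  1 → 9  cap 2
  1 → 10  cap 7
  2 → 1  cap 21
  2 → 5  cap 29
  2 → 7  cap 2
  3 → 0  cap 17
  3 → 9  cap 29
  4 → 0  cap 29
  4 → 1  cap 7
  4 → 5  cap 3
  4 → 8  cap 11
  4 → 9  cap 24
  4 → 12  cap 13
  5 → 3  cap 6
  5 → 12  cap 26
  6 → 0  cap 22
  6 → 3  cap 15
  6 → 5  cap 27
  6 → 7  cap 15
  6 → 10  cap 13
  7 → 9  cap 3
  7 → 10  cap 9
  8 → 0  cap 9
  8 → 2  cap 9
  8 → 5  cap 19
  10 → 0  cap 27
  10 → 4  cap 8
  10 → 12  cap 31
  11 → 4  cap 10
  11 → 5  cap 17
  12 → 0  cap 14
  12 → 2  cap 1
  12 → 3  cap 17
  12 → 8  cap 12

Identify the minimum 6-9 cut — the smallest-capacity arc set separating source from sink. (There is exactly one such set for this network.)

Min-cut arcs: {(0,11), (1,9), (3,9), (7,9), (10,4)} (total capacity 43)

augment #1: 6→3→9 push 15
augment #2: 6→7→9 push 3
augment #3: 6→5→3→9 push 6
augment #4: 6→10→4→9 push 8
augment #5: 6→0→11→4→9 push 1
augment #6: 6→5→12→3→9 push 8
augment #7: 6→5→12→2→1→9 push 1
augment #8: 6→5→12→8→2→1→9 push 1
max flow = 43; residual-reachable set from 6 gives S-side
cut edges (S→T): {(0,11), (1,9), (3,9), (7,9), (10,4)} total cap 43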